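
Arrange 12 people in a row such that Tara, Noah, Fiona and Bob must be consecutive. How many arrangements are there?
Treat the 4 as one block: (12-4+1)! × 4! = 362880 × 24 = 8709120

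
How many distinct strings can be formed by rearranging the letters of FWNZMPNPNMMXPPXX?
16! / (1! × 3! × 4! × 1! × 3! × 3! × 1!) = 4036032000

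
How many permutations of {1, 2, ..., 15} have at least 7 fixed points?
Exactly j fixed points: C(15,j)·!(15-j); sum over j ≥ 7 (derangement numbers via !m = (m-1)·(!(m-1) + !(m-2)): !0..!8 = 1, 0, 1, 2, 9, 44, 265, 1854, 14833). Σ_{j=7}^{15} C(15,j)·!(15-j) = C(15,7)·!8 + C(15,8)·!7 + C(15,9)·!6 + C(15,10)·!5 + C(15,11)·!4 + C(15,12)·!3 + C(15,13)·!2 + C(15,14)·!1 + C(15,15)·!0 = 6435·14833 + 6435·1854 + 5005·265 + 3003·44 + 1365·9 + 455·2 + 105·1 + 15·0 + 1·1 = 108852603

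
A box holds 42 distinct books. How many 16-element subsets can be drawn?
C(42,16) = 42!/(16!×26!) = 166509721602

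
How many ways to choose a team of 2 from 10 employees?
C(10,2) = 10!/(2!×8!) = 45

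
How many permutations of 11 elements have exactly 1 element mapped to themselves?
Choose the 1 fixed point C(11,1) = 11, derange the rest: !10 = Σ_{j=0}^{10} (-1)^j·10!/j! = 3628800 - 3628800 + 1814400 - 604800 + 151200 - 30240 + 5040 - 720 + 90 - 10 + 1 = 1334961. Product = 11 × 1334961 = 14684571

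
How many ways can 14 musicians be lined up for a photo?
14! = 87178291200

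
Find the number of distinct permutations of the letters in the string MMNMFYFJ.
8! / (1! × 2! × 1! × 1! × 3!) = 3360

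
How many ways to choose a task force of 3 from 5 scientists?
C(5,3) = 5!/(3!×2!) = 10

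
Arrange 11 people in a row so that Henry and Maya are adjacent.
Treat as block: (11-1)! × 2! = 3628800 × 2 = 7257600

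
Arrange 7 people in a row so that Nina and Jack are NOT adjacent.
Total - adjacent = 7! - (7-1)!×2 = 5040 - 1440 = 3600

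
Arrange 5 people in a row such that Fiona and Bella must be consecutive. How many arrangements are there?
Treat the 2 as one block: (5-2+1)! × 2! = 24 × 2 = 48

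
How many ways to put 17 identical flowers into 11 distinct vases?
C(17+11-1, 11-1) = C(27, 10) = 8436285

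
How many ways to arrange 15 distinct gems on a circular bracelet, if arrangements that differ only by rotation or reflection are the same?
(15-1)!/2 = 87178291200/2 = 43589145600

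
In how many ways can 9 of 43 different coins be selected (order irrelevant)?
C(43,9) = 43!/(9!×34!) = 563921995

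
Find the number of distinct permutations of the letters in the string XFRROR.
6! / (1! × 1! × 1! × 3!) = 120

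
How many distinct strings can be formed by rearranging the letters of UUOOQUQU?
8! / (4! × 2! × 2!) = 420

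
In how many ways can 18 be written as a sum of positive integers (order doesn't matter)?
Pentagonal recurrence p(n) = p(n-1) + p(n-2) - p(n-5) - p(n-7) + p(n-12) + p(n-15) - ... gives p(0..17) = 1, 1, 2, 3, 5, 7, 11, 15, 22, 30, 42, 56, 77, 101, 135, 176, 231, 297. p(18) = p(17) + p(16) - p(13) - p(11) + p(6) + p(3) = 297 + 231 - 101 - 56 + 11 + 3 = 385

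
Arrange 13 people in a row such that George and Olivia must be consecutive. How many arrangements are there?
Treat the 2 as one block: (13-2+1)! × 2! = 479001600 × 2 = 958003200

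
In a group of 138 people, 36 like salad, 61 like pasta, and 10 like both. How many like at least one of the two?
|A∪B| = |A| + |B| - |A∩B| = 36 + 61 - 10 = 87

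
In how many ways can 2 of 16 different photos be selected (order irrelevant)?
C(16,2) = 16!/(2!×14!) = 120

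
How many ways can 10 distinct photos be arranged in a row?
10! = 3628800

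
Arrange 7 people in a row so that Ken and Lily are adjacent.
Treat as block: (7-1)! × 2! = 720 × 2 = 1440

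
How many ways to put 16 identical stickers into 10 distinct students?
C(16+10-1, 10-1) = C(25, 9) = 2042975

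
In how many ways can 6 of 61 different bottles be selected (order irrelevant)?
C(61,6) = 61!/(6!×55!) = 55525372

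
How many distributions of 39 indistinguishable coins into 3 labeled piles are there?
C(39+3-1, 3-1) = C(41, 2) = 820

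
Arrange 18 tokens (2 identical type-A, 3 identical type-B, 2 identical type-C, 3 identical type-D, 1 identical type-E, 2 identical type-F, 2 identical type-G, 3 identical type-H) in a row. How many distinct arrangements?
18! / (2! × 3! × 2! × 3! × 1! × 2! × 2! × 3!) = 1852538688000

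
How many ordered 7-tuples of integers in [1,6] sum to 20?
Coefficient of x^20 in (x + x² + ... + x^6)^7. By inclusion-exclusion on dice exceeding 6: Σ_j (-1)^j C(7,j)·C(20-1-6j, 6) = C(7,0)·C(19,6) - C(7,1)·C(13,6) + C(7,2)·C(7,6) = 1·27132 - 7·1716 + 21·7 = 15267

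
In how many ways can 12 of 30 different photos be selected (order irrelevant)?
C(30,12) = 30!/(12!×18!) = 86493225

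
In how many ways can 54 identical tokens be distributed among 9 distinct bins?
C(54+9-1, 9-1) = C(62, 8) = 3381098545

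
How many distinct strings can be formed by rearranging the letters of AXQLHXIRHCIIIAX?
15! / (4! × 1! × 2! × 3! × 2! × 1! × 1! × 1!) = 2270268000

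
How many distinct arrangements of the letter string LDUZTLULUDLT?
12! / (2! × 3! × 4! × 1! × 2!) = 831600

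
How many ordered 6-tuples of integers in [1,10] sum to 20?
Coefficient of x^20 in (x + x² + ... + x^10)^6. By inclusion-exclusion on dice exceeding 10: Σ_j (-1)^j C(6,j)·C(20-1-10j, 5) = C(6,0)·C(19,5) - C(6,1)·C(9,5) = 1·11628 - 6·126 = 10872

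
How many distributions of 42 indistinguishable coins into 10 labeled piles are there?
C(42+10-1, 10-1) = C(51, 9) = 3042312350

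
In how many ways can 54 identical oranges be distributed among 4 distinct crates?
C(54+4-1, 4-1) = C(57, 3) = 29260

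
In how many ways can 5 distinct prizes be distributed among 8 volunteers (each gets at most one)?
P(8,5) = 8!/(8-5)! = 6720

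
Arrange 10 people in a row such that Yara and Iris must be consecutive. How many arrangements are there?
Treat the 2 as one block: (10-2+1)! × 2! = 362880 × 2 = 725760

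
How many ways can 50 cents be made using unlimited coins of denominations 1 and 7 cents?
Coefficient of x^50 in 1/(1-x^1) · 1/(1-x^7). Use j coins of 7 for j = 0..⌊50/7⌋ = 7, the rest in 1s: 7 + 1 = 8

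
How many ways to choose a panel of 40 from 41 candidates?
C(41,40) = 41!/(40!×1!) = 41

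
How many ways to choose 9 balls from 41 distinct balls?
C(41,9) = 41!/(9!×32!) = 350343565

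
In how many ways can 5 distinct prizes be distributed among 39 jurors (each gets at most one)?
P(39,5) = 39!/(39-5)! = 69090840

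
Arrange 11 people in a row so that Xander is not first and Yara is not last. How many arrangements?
By inclusion-exclusion: 11! - 2×(11-1)! + (11-2)! = 39916800 - 7257600 + 362880 = 33022080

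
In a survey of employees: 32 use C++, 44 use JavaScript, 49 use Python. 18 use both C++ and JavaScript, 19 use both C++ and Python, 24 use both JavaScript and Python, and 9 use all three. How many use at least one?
|A∪B∪C| = 32+44+49-18-19-24+9 = 73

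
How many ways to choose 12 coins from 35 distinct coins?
C(35,12) = 35!/(12!×23!) = 834451800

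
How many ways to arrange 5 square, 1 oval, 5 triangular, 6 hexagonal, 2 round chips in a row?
19! / (5! × 1! × 5! × 6! × 2!) = 5866372512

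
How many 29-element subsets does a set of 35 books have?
C(35,29) = 35!/(29!×6!) = 1623160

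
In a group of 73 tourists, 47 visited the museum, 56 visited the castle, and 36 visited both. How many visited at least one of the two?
|A∪B| = |A| + |B| - |A∩B| = 47 + 56 - 36 = 67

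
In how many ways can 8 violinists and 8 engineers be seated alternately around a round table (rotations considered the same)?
Fix one of the violinists: (8-1)! ways for the remaining violinists, × 8! ways for the engineers = 5040 × 40320 = 203212800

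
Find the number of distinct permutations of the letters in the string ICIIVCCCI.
9! / (4! × 4! × 1!) = 630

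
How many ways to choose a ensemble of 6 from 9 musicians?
C(9,6) = 9!/(6!×3!) = 84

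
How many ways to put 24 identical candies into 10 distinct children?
C(24+10-1, 10-1) = C(33, 9) = 38567100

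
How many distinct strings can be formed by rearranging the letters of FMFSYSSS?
8! / (2! × 1! × 1! × 4!) = 840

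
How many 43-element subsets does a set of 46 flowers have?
C(46,43) = 46!/(43!×3!) = 15180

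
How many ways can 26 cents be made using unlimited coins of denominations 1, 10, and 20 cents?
Coefficient of x^26 in 1/(1-x^1) · 1/(1-x^10) · 1/(1-x^20). Case on j = number of 20-cent coins (j = 0..1); remainder r = 26 - 20j is made from {1,10} in ⌊r/10⌋+1 ways. r = 26, 6 → 3 + 1 = 4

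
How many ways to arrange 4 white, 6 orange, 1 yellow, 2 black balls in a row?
13! / (4! × 6! × 1! × 2!) = 180180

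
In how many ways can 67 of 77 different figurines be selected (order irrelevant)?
C(77,67) = 77!/(67!×10!) = 1096993404430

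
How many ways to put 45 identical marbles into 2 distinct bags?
C(45+2-1, 2-1) = C(46, 1) = 46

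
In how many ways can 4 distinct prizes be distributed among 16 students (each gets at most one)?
P(16,4) = 16!/(16-4)! = 43680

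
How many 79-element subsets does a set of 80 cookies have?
C(80,79) = 80!/(79!×1!) = 80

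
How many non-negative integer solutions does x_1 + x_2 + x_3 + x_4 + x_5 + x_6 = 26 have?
C(26+6-1, 6-1) = C(31, 5) = 169911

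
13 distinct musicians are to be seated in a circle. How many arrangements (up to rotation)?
Circular: fix one position, arrange the rest. (13-1)! = 479001600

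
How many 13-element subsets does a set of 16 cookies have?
C(16,13) = 16!/(13!×3!) = 560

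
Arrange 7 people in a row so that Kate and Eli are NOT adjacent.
Total - adjacent = 7! - (7-1)!×2 = 5040 - 1440 = 3600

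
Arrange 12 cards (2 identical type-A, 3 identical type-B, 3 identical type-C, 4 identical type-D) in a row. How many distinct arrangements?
12! / (2! × 3! × 3! × 4!) = 277200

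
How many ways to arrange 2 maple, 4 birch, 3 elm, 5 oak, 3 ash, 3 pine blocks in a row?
20! / (2! × 4! × 3! × 5! × 3! × 3!) = 1955457504000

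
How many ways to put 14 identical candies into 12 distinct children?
C(14+12-1, 12-1) = C(25, 11) = 4457400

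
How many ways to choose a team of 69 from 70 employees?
C(70,69) = 70!/(69!×1!) = 70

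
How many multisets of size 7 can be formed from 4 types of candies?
C(7+4-1, 4-1) = C(10, 3) = 120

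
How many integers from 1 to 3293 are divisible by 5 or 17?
⌊3293/5⌋ + ⌊3293/17⌋ - ⌊3293/85⌋ = 658 + 193 - 38 = 813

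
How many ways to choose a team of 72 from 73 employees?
C(73,72) = 73!/(72!×1!) = 73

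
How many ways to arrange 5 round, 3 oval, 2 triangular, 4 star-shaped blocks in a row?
14! / (5! × 3! × 2! × 4!) = 2522520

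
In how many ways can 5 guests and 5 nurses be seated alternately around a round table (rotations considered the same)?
Fix one of the guests: (5-1)! ways for the remaining guests, × 5! ways for the nurses = 24 × 120 = 2880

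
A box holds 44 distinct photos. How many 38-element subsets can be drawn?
C(44,38) = 44!/(38!×6!) = 7059052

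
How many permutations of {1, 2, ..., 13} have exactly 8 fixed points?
Choose the 8 fixed points C(13,8) = 1287, derange the rest: !5 = Σ_{j=0}^{5} (-1)^j·5!/j! = 120 - 120 + 60 - 20 + 5 - 1 = 44. Product = 1287 × 44 = 56628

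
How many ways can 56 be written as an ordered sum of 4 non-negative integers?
C(56+4-1, 4-1) = C(59, 3) = 32509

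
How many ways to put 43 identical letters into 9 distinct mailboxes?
C(43+9-1, 9-1) = C(51, 8) = 636763050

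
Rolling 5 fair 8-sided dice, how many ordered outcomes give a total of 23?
Coefficient of x^23 in (x + x² + ... + x^8)^5. By inclusion-exclusion on dice exceeding 8: Σ_j (-1)^j C(5,j)·C(23-1-8j, 4) = C(5,0)·C(22,4) - C(5,1)·C(14,4) + C(5,2)·C(6,4) = 1·7315 - 5·1001 + 10·15 = 2460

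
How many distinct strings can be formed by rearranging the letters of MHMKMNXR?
8! / (1! × 1! × 1! × 1! × 3! × 1!) = 6720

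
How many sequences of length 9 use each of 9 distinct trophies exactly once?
9! = 362880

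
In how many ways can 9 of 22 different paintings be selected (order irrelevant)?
C(22,9) = 22!/(9!×13!) = 497420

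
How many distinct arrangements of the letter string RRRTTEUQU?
9! / (2! × 3! × 1! × 2! × 1!) = 15120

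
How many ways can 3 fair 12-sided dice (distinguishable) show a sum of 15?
Coefficient of x^15 in (x + x² + ... + x^12)^3. By inclusion-exclusion on dice exceeding 12: Σ_j (-1)^j C(3,j)·C(15-1-12j, 2) = C(3,0)·C(14,2) - C(3,1)·C(2,2) = 1·91 - 3·1 = 88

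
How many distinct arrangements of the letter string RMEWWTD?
7! / (1! × 1! × 2! × 1! × 1! × 1!) = 2520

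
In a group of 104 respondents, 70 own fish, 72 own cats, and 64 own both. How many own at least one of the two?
|A∪B| = |A| + |B| - |A∩B| = 70 + 72 - 64 = 78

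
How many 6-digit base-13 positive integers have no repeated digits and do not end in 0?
Last digit: 12 nonzero choices. First digit: 11 (nonzero, ≠last). Middle 4: P(11,4) = 7920. Total = 1045440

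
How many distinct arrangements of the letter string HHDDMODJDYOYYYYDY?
17! / (1! × 6! × 2! × 5! × 2! × 1!) = 1029188160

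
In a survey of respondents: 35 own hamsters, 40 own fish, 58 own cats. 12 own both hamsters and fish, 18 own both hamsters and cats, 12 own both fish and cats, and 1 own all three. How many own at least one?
|A∪B∪C| = 35+40+58-12-18-12+1 = 92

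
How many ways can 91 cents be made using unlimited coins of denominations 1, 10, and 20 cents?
Coefficient of x^91 in 1/(1-x^1) · 1/(1-x^10) · 1/(1-x^20). Case on j = number of 20-cent coins (j = 0..4); remainder r = 91 - 20j is made from {1,10} in ⌊r/10⌋+1 ways. r = 91, 71, 51, 31, 11 → 10 + 8 + 6 + 4 + 2 = 30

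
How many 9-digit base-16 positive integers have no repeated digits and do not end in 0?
Last digit: 15 nonzero choices. First digit: 14 (nonzero, ≠last). Middle 7: P(14,7) = 17297280. Total = 3632428800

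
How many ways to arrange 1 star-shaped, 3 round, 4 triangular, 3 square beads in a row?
11! / (1! × 3! × 4! × 3!) = 46200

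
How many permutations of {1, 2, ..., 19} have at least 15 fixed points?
Exactly j fixed points: C(19,j)·!(19-j); sum over j ≥ 15 (derangement numbers via !m = (m-1)·(!(m-1) + !(m-2)): !0..!4 = 1, 0, 1, 2, 9). Σ_{j=15}^{19} C(19,j)·!(19-j) = C(19,15)·!4 + C(19,16)·!3 + C(19,17)·!2 + C(19,18)·!1 + C(19,19)·!0 = 3876·9 + 969·2 + 171·1 + 19·0 + 1·1 = 36994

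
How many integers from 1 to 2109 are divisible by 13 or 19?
⌊2109/13⌋ + ⌊2109/19⌋ - ⌊2109/247⌋ = 162 + 111 - 8 = 265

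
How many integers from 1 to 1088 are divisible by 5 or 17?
⌊1088/5⌋ + ⌊1088/17⌋ - ⌊1088/85⌋ = 217 + 64 - 12 = 269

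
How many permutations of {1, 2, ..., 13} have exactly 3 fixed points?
Choose the 3 fixed points C(13,3) = 286, derange the rest: !10 = Σ_{j=0}^{10} (-1)^j·10!/j! = 3628800 - 3628800 + 1814400 - 604800 + 151200 - 30240 + 5040 - 720 + 90 - 10 + 1 = 1334961. Product = 286 × 1334961 = 381798846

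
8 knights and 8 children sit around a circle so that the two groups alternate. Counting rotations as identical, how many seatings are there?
Fix one of the knights: (8-1)! ways for the remaining knights, × 8! ways for the children = 5040 × 40320 = 203212800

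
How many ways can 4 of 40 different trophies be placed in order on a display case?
P(40,4) = 40!/(40-4)! = 2193360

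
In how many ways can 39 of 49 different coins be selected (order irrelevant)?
C(49,39) = 49!/(39!×10!) = 8217822536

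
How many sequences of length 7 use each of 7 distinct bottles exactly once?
7! = 5040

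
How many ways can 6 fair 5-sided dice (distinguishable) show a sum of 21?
Coefficient of x^21 in (x + x² + ... + x^5)^6. By inclusion-exclusion on dice exceeding 5: Σ_j (-1)^j C(6,j)·C(21-1-5j, 5) = C(6,0)·C(20,5) - C(6,1)·C(15,5) + C(6,2)·C(10,5) - C(6,3)·C(5,5) = 1·15504 - 6·3003 + 15·252 - 20·1 = 1246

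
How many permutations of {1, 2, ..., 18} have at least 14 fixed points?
Exactly j fixed points: C(18,j)·!(18-j); sum over j ≥ 14 (derangement numbers via !m = (m-1)·(!(m-1) + !(m-2)): !0..!4 = 1, 0, 1, 2, 9). Σ_{j=14}^{18} C(18,j)·!(18-j) = C(18,14)·!4 + C(18,15)·!3 + C(18,16)·!2 + C(18,17)·!1 + C(18,18)·!0 = 3060·9 + 816·2 + 153·1 + 18·0 + 1·1 = 29326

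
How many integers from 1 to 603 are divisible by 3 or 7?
⌊603/3⌋ + ⌊603/7⌋ - ⌊603/21⌋ = 201 + 86 - 28 = 259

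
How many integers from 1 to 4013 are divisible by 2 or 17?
⌊4013/2⌋ + ⌊4013/17⌋ - ⌊4013/34⌋ = 2006 + 236 - 118 = 2124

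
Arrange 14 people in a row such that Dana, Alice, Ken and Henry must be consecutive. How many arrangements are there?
Treat the 4 as one block: (14-4+1)! × 4! = 39916800 × 24 = 958003200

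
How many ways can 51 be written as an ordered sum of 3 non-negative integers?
C(51+3-1, 3-1) = C(53, 2) = 1378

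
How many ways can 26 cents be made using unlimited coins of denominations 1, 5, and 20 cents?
Coefficient of x^26 in 1/(1-x^1) · 1/(1-x^5) · 1/(1-x^20). Case on j = number of 20-cent coins (j = 0..1); remainder r = 26 - 20j is made from {1,5} in ⌊r/5⌋+1 ways. r = 26, 6 → 6 + 2 = 8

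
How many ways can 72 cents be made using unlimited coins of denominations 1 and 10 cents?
Coefficient of x^72 in 1/(1-x^1) · 1/(1-x^10). Use j coins of 10 for j = 0..⌊72/10⌋ = 7, the rest in 1s: 7 + 1 = 8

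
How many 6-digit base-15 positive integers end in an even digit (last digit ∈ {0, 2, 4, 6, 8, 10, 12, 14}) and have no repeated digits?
Last∈{0,2,4,6,8,10,12,14}. Last=0: 240240. Last nonzero: 7×13×P(13,4) = 1561560. Total = 1801800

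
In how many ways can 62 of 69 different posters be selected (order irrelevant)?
C(69,62) = 69!/(62!×7!) = 1078897248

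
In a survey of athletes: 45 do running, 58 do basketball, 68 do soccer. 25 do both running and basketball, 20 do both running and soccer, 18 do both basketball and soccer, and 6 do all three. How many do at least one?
|A∪B∪C| = 45+58+68-25-20-18+6 = 114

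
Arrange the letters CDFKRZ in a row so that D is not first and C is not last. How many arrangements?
By inclusion-exclusion: 6! - 2×(6-1)! + (6-2)! = 720 - 240 + 24 = 504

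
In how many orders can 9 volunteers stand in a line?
9! = 362880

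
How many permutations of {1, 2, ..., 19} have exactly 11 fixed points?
Choose the 11 fixed points C(19,11) = 75582, derange the rest: !8 = Σ_{j=0}^{8} (-1)^j·8!/j! = 40320 - 40320 + 20160 - 6720 + 1680 - 336 + 56 - 8 + 1 = 14833. Product = 75582 × 14833 = 1121107806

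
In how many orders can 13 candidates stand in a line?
13! = 6227020800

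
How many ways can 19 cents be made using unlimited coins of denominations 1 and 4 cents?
Coefficient of x^19 in 1/(1-x^1) · 1/(1-x^4). Use j coins of 4 for j = 0..⌊19/4⌋ = 4, the rest in 1s: 4 + 1 = 5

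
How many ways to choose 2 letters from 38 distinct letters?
C(38,2) = 38!/(2!×36!) = 703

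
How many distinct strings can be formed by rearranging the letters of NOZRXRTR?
8! / (1! × 1! × 1! × 1! × 3! × 1!) = 6720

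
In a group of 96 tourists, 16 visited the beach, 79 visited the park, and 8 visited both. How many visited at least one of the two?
|A∪B| = |A| + |B| - |A∩B| = 16 + 79 - 8 = 87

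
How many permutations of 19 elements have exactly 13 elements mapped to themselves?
Choose the 13 fixed points C(19,13) = 27132, derange the rest: !6 = Σ_{j=0}^{6} (-1)^j·6!/j! = 720 - 720 + 360 - 120 + 30 - 6 + 1 = 265. Product = 27132 × 265 = 7189980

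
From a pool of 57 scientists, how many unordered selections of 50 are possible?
C(57,50) = 57!/(50!×7!) = 264385836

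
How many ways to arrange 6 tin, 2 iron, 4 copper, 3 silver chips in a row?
15! / (6! × 2! × 4! × 3!) = 6306300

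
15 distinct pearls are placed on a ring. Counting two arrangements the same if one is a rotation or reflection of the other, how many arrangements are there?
(15-1)!/2 = 87178291200/2 = 43589145600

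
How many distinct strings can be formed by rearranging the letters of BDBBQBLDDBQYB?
13! / (2! × 6! × 1! × 1! × 3!) = 720720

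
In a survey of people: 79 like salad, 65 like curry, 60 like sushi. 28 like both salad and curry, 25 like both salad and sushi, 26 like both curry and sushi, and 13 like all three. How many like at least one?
|A∪B∪C| = 79+65+60-28-25-26+13 = 138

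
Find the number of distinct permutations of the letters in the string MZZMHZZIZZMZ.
12! / (3! × 1! × 7! × 1!) = 15840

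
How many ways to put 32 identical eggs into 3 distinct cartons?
C(32+3-1, 3-1) = C(34, 2) = 561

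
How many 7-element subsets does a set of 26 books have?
C(26,7) = 26!/(7!×19!) = 657800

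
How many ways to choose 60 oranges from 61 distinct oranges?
C(61,60) = 61!/(60!×1!) = 61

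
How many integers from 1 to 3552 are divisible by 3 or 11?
⌊3552/3⌋ + ⌊3552/11⌋ - ⌊3552/33⌋ = 1184 + 322 - 107 = 1399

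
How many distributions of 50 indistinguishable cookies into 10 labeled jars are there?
C(50+10-1, 10-1) = C(59, 9) = 12565671261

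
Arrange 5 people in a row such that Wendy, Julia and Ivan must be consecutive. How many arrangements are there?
Treat the 3 as one block: (5-3+1)! × 3! = 6 × 6 = 36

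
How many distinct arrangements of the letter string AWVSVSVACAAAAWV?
15! / (4! × 6! × 2! × 1! × 2!) = 18918900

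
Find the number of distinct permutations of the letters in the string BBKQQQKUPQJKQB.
14! / (1! × 3! × 5! × 1! × 3! × 1!) = 20180160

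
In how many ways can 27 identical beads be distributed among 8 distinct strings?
C(27+8-1, 8-1) = C(34, 7) = 5379616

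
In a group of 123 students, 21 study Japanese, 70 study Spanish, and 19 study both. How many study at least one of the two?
|A∪B| = |A| + |B| - |A∩B| = 21 + 70 - 19 = 72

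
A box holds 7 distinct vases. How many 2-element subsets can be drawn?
C(7,2) = 7!/(2!×5!) = 21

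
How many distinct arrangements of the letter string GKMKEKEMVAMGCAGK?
16! / (3! × 4! × 1! × 3! × 2! × 2! × 1!) = 6054048000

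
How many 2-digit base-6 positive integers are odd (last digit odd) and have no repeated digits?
Last∈{1,3,5}. Last=0: 0. Last nonzero: 3×4×P(4,0) = 12. Total = 12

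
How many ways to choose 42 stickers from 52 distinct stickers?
C(52,42) = 52!/(42!×10!) = 15820024220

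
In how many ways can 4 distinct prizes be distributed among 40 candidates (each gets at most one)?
P(40,4) = 40!/(40-4)! = 2193360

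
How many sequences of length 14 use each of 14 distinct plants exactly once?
14! = 87178291200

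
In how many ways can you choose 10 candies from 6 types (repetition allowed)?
C(10+6-1, 6-1) = C(15, 5) = 3003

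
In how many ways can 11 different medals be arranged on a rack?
11! = 39916800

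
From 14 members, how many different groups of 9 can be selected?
C(14,9) = 14!/(9!×5!) = 2002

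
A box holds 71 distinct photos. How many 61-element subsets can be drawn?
C(71,61) = 71!/(61!×10!) = 461738052776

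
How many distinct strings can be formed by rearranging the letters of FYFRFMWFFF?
10! / (1! × 1! × 1! × 1! × 6!) = 5040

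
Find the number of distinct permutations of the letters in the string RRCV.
4! / (2! × 1! × 1!) = 12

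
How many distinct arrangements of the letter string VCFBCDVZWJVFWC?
14! / (2! × 1! × 1! × 3! × 1! × 2! × 3! × 1!) = 605404800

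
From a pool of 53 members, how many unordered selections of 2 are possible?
C(53,2) = 53!/(2!×51!) = 1378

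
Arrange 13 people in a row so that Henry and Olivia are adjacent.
Treat as block: (13-1)! × 2! = 479001600 × 2 = 958003200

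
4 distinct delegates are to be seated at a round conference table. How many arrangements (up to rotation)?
Circular: fix one position, arrange the rest. (4-1)! = 6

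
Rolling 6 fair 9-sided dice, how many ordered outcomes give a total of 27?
Coefficient of x^27 in (x + x² + ... + x^9)^6. By inclusion-exclusion on dice exceeding 9: Σ_j (-1)^j C(6,j)·C(27-1-9j, 5) = C(6,0)·C(26,5) - C(6,1)·C(17,5) + C(6,2)·C(8,5) = 1·65780 - 6·6188 + 15·56 = 29492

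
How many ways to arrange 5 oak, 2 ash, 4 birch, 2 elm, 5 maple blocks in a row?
18! / (5! × 2! × 4! × 2! × 5!) = 4631346720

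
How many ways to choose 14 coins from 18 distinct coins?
C(18,14) = 18!/(14!×4!) = 3060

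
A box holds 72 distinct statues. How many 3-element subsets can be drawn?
C(72,3) = 72!/(3!×69!) = 59640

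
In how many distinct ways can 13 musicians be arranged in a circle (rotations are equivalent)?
Circular: fix one position, arrange the rest. (13-1)! = 479001600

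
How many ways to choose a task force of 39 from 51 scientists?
C(51,39) = 51!/(39!×12!) = 158753389900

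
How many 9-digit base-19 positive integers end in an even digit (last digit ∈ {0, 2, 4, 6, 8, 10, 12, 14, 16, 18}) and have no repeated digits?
Last∈{0,2,4,6,8,10,12,14,16,18}. Last=0: 1764322560. Last nonzero: 9×17×P(17,7) = 14996741760. Total = 16761064320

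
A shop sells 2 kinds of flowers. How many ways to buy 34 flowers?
C(34+2-1, 2-1) = C(35, 1) = 35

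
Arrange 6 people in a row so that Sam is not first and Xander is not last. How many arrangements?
By inclusion-exclusion: 6! - 2×(6-1)! + (6-2)! = 720 - 240 + 24 = 504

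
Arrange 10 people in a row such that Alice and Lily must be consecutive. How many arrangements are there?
Treat the 2 as one block: (10-2+1)! × 2! = 362880 × 2 = 725760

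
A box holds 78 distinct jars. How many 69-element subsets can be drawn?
C(78,69) = 78!/(69!×9!) = 182364632450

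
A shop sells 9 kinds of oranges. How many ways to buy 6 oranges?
C(6+9-1, 9-1) = C(14, 8) = 3003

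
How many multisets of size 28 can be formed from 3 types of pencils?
C(28+3-1, 3-1) = C(30, 2) = 435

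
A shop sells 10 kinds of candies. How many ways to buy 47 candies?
C(47+10-1, 10-1) = C(56, 9) = 7575968400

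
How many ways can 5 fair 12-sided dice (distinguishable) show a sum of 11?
Coefficient of x^11 in (x + x² + ... + x^12)^5. By inclusion-exclusion on dice exceeding 12: Σ_j (-1)^j C(5,j)·C(11-1-12j, 4) = C(5,0)·C(10,4) = 1·210 = 210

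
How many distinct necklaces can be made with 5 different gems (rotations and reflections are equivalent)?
(5-1)!/2 = 24/2 = 12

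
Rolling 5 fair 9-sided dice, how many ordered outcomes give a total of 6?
Coefficient of x^6 in (x + x² + ... + x^9)^5. By inclusion-exclusion on dice exceeding 9: Σ_j (-1)^j C(5,j)·C(6-1-9j, 4) = C(5,0)·C(5,4) = 1·5 = 5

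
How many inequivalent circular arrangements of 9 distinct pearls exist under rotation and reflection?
(9-1)!/2 = 40320/2 = 20160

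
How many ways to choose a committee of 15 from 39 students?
C(39,15) = 39!/(15!×24!) = 25140840660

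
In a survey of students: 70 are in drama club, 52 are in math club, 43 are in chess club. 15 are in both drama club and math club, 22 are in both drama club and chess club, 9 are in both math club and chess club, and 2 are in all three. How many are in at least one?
|A∪B∪C| = 70+52+43-15-22-9+2 = 121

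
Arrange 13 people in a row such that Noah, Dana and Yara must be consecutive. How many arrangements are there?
Treat the 3 as one block: (13-3+1)! × 3! = 39916800 × 6 = 239500800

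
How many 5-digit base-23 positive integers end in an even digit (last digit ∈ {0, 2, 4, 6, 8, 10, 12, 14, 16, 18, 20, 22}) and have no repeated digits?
Last∈{0,2,4,6,8,10,12,14,16,18,20,22}. Last=0: 175560. Last nonzero: 11×21×P(21,3) = 1843380. Total = 2018940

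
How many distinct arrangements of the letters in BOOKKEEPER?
10! / (1! × 2! × 2! × 3! × 1! × 1!) = 151200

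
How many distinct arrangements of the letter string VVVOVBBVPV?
10! / (1! × 2! × 1! × 6!) = 2520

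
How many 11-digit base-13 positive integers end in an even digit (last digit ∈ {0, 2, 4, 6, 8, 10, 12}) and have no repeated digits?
Last∈{0,2,4,6,8,10,12}. Last=0: 239500800. Last nonzero: 6×11×P(11,9) = 1317254400. Total = 1556755200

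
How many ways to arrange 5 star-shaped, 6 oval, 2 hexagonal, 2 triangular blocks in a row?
15! / (5! × 6! × 2! × 2!) = 3783780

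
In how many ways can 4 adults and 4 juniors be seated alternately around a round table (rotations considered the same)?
Fix one of the adults: (4-1)! ways for the remaining adults, × 4! ways for the juniors = 6 × 24 = 144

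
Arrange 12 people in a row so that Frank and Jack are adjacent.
Treat as block: (12-1)! × 2! = 39916800 × 2 = 79833600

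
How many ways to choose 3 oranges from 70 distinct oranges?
C(70,3) = 70!/(3!×67!) = 54740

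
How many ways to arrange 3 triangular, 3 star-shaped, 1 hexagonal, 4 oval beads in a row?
11! / (3! × 3! × 1! × 4!) = 46200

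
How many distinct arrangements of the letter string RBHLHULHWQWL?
12! / (3! × 1! × 2! × 1! × 1! × 3! × 1!) = 6652800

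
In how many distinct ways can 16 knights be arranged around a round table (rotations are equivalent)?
Circular: fix one position, arrange the rest. (16-1)! = 1307674368000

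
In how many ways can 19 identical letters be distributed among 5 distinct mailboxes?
C(19+5-1, 5-1) = C(23, 4) = 8855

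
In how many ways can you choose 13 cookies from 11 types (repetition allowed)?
C(13+11-1, 11-1) = C(23, 10) = 1144066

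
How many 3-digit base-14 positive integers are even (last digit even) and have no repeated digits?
Last∈{0,2,4,6,8,10,12}. Last=0: 156. Last nonzero: 6×12×P(12,1) = 864. Total = 1020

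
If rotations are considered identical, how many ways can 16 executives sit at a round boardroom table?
Circular: fix one position, arrange the rest. (16-1)! = 1307674368000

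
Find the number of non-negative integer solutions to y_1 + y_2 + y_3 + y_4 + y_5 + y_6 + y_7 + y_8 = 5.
C(5+8-1, 8-1) = C(12, 7) = 792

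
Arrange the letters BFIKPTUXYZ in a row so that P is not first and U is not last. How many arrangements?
By inclusion-exclusion: 10! - 2×(10-1)! + (10-2)! = 3628800 - 725760 + 40320 = 2943360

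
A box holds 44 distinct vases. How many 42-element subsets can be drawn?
C(44,42) = 44!/(42!×2!) = 946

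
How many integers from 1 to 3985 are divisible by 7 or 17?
⌊3985/7⌋ + ⌊3985/17⌋ - ⌊3985/119⌋ = 569 + 234 - 33 = 770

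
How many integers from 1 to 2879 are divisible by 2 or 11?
⌊2879/2⌋ + ⌊2879/11⌋ - ⌊2879/22⌋ = 1439 + 261 - 130 = 1570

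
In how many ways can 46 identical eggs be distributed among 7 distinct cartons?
C(46+7-1, 7-1) = C(52, 6) = 20358520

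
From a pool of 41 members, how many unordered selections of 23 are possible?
C(41,23) = 41!/(23!×18!) = 202112640600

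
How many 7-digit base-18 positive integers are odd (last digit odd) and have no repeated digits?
Last∈{1,3,5,7,9,11,13,15,17}. Last=0: 0. Last nonzero: 9×16×P(16,5) = 75479040. Total = 75479040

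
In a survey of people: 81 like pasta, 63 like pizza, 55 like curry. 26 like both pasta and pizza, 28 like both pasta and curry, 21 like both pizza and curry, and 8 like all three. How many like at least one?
|A∪B∪C| = 81+63+55-26-28-21+8 = 132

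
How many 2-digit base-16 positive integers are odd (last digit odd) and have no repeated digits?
Last∈{1,3,5,7,9,11,13,15}. Last=0: 0. Last nonzero: 8×14×P(14,0) = 112. Total = 112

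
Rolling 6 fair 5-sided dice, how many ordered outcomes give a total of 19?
Coefficient of x^19 in (x + x² + ... + x^5)^6. By inclusion-exclusion on dice exceeding 5: Σ_j (-1)^j C(6,j)·C(19-1-5j, 5) = C(6,0)·C(18,5) - C(6,1)·C(13,5) + C(6,2)·C(8,5) = 1·8568 - 6·1287 + 15·56 = 1686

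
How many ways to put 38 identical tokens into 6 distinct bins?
C(38+6-1, 6-1) = C(43, 5) = 962598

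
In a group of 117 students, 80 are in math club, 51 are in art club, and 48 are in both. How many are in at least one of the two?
|A∪B| = |A| + |B| - |A∩B| = 80 + 51 - 48 = 83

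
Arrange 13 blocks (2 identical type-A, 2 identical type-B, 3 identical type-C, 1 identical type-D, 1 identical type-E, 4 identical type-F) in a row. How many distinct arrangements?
13! / (2! × 2! × 3! × 1! × 1! × 4!) = 10810800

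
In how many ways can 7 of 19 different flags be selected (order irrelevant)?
C(19,7) = 19!/(7!×12!) = 50388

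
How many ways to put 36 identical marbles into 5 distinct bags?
C(36+5-1, 5-1) = C(40, 4) = 91390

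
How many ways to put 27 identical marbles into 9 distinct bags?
C(27+9-1, 9-1) = C(35, 8) = 23535820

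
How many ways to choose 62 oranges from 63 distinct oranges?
C(63,62) = 63!/(62!×1!) = 63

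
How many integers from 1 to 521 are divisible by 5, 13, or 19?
⌊521/5⌋+⌊521/13⌋+⌊521/19⌋ - ⌊521/65⌋-⌊521/95⌋-⌊521/247⌋ + ⌊521/1235⌋ = 104+40+27 - 8-5-2 + 0 = 156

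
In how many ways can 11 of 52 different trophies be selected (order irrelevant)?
C(52,11) = 52!/(11!×41!) = 60403728840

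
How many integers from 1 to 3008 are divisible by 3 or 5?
⌊3008/3⌋ + ⌊3008/5⌋ - ⌊3008/15⌋ = 1002 + 601 - 200 = 1403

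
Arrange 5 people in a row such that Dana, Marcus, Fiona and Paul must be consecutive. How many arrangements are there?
Treat the 4 as one block: (5-4+1)! × 4! = 2 × 24 = 48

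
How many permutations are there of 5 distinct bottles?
5! = 120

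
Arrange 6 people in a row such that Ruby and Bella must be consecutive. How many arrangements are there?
Treat the 2 as one block: (6-2+1)! × 2! = 120 × 2 = 240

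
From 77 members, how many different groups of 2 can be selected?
C(77,2) = 77!/(2!×75!) = 2926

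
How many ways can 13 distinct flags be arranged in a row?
13! = 6227020800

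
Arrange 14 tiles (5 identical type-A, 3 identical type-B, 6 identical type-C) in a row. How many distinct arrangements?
14! / (5! × 3! × 6!) = 168168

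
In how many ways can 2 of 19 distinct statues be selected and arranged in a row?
P(19,2) = 19!/(19-2)! = 342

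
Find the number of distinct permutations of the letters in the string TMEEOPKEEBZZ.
12! / (1! × 1! × 1! × 1! × 1! × 1! × 2! × 4!) = 9979200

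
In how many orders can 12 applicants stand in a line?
12! = 479001600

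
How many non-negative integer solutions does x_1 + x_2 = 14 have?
C(14+2-1, 2-1) = C(15, 1) = 15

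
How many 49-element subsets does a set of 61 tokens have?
C(61,49) = 61!/(49!×12!) = 1742058970275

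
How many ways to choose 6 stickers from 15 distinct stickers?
C(15,6) = 15!/(6!×9!) = 5005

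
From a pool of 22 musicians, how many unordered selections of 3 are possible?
C(22,3) = 22!/(3!×19!) = 1540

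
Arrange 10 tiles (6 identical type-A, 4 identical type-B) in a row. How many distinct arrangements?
10! / (6! × 4!) = 210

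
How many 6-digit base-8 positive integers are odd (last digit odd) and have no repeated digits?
Last∈{1,3,5,7}. Last=0: 0. Last nonzero: 4×6×P(6,4) = 8640. Total = 8640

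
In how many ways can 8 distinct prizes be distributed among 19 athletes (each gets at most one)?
P(19,8) = 19!/(19-8)! = 3047466240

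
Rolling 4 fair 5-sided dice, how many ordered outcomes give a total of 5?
Coefficient of x^5 in (x + x² + ... + x^5)^4. By inclusion-exclusion on dice exceeding 5: Σ_j (-1)^j C(4,j)·C(5-1-5j, 3) = C(4,0)·C(4,3) = 1·4 = 4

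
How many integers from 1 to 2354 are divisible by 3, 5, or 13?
⌊2354/3⌋+⌊2354/5⌋+⌊2354/13⌋ - ⌊2354/15⌋-⌊2354/39⌋-⌊2354/65⌋ + ⌊2354/195⌋ = 784+470+181 - 156-60-36 + 12 = 1195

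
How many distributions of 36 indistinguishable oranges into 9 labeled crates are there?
C(36+9-1, 9-1) = C(44, 8) = 177232627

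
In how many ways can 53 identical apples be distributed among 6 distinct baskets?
C(53+6-1, 6-1) = C(58, 5) = 4582116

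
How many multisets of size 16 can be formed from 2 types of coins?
C(16+2-1, 2-1) = C(17, 1) = 17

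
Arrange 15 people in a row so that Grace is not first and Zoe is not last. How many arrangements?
By inclusion-exclusion: 15! - 2×(15-1)! + (15-2)! = 1307674368000 - 174356582400 + 6227020800 = 1139544806400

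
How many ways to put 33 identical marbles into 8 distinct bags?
C(33+8-1, 8-1) = C(40, 7) = 18643560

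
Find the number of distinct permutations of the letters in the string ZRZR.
4! / (2! × 2!) = 6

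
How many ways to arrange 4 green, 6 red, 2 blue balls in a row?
12! / (4! × 6! × 2!) = 13860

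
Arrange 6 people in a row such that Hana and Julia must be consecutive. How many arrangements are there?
Treat the 2 as one block: (6-2+1)! × 2! = 120 × 2 = 240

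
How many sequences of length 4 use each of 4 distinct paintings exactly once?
4! = 24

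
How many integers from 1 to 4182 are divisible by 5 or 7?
⌊4182/5⌋ + ⌊4182/7⌋ - ⌊4182/35⌋ = 836 + 597 - 119 = 1314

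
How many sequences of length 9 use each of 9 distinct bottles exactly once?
9! = 362880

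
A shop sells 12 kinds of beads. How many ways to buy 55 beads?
C(55+12-1, 12-1) = C(66, 11) = 1074082795968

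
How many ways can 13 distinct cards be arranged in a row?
13! = 6227020800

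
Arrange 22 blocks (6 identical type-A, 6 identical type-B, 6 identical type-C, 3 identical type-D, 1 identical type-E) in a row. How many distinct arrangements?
22! / (6! × 6! × 6! × 3! × 1!) = 501900759360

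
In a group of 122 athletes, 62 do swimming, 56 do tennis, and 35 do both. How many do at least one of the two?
|A∪B| = |A| + |B| - |A∩B| = 62 + 56 - 35 = 83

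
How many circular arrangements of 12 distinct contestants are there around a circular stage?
Circular: fix one position, arrange the rest. (12-1)! = 39916800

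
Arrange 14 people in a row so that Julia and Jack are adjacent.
Treat as block: (14-1)! × 2! = 6227020800 × 2 = 12454041600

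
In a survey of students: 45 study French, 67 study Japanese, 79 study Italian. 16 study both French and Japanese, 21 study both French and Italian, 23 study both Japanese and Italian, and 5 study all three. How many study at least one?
|A∪B∪C| = 45+67+79-16-21-23+5 = 136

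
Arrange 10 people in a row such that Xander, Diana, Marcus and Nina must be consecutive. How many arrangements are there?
Treat the 4 as one block: (10-4+1)! × 4! = 5040 × 24 = 120960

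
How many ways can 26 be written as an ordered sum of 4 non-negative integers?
C(26+4-1, 4-1) = C(29, 3) = 3654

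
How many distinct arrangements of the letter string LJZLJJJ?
7! / (1! × 4! × 2!) = 105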